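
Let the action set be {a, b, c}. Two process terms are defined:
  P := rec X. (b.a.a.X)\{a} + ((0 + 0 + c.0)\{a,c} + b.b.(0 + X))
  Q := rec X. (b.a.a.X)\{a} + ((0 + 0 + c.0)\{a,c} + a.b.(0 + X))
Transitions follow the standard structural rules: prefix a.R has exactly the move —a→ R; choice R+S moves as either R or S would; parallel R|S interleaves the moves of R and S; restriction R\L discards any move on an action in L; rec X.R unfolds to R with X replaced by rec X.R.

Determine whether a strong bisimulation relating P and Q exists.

P ≁ Q

Reachable graph of P (4 states):
  s0 = rec X. (b.a.a.X)\{a} + ((0 + 0 + c.0)\{a,c} + b.b.(0 + X)) ⊢ -b-> s1, -b-> s2
  s1 = (a.a.(rec X. (b.a.a.X)\{a} + ((0 + 0 + c.0)\{a,c} + b.b.(0 + X))))\{a} ⊢ ∅
  s2 = b.(0 + (rec X. (b.a.a.X)\{a} + ((0 + 0 + c.0)\{a,c} + b.b.(0 + X)))) ⊢ -b-> s3
  s3 = 0 + (rec X. (b.a.a.X)\{a} + ((0 + 0 + c.0)\{a,c} + b.b.(0 + X))) ⊢ -b-> s1, -b-> s2
Reachable graph of Q (4 states):
  t0 = rec X. (b.a.a.X)\{a} + ((0 + 0 + c.0)\{a,c} + a.b.(0 + X)) ⊢ -a-> t1, -b-> t2
  t1 = b.(0 + (rec X. (b.a.a.X)\{a} + ((0 + 0 + c.0)\{a,c} + a.b.(0 + X)))) ⊢ -b-> t3
  t2 = (a.a.(rec X. (b.a.a.X)\{a} + ((0 + 0 + c.0)\{a,c} + a.b.(0 + X))))\{a} ⊢ ∅
  t3 = 0 + (rec X. (b.a.a.X)\{a} + ((0 + 0 + c.0)\{a,c} + a.b.(0 + X))) ⊢ -a-> t1, -b-> t2
Bisimilarity quotient blocks:
  B0 = {s0, s3}
  B1 = {s2}
  B2 = {s1, t2}
  B3 = {t0, t3}
  B4 = {t1}
s0 ∈ B0, t0 ∈ B3 → different blocks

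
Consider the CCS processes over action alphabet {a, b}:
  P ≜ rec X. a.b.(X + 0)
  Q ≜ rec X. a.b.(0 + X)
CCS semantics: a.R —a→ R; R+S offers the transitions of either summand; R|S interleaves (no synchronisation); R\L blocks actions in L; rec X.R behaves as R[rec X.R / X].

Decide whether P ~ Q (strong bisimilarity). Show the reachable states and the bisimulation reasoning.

YES

LTS(P): 3 reachable states
  p0 = rec X. a.b.(X + 0) ⊢ ··a··> p1
  p1 = b.((rec X. a.b.(X + 0)) + 0) ⊢ ··b··> p2
  p2 = (rec X. a.b.(X + 0)) + 0 ⊢ ··a··> p1
LTS(Q): 3 reachable states
  q0 = rec X. a.b.(0 + X) ⊢ ··a··> q1
  q1 = b.(0 + (rec X. a.b.(0 + X))) ⊢ ··b··> q2
  q2 = 0 + (rec X. a.b.(0 + X)) ⊢ ··a··> q1
Bisimilarity quotient blocks:
  B0 = {p0, p2, q0, q2}
  B1 = {p1, q1}
p0 ∈ B0, q0 ∈ B0 → same block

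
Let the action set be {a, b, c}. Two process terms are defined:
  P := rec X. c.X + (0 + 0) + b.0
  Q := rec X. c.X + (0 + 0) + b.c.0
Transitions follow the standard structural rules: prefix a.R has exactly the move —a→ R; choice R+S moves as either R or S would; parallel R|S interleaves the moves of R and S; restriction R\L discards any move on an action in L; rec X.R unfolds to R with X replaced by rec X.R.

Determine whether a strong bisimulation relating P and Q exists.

not bisimilar

P's transition system — 2 states:
  p0 = rec X. c.X + (0 + 0) + b.0 | ··b··> p1, ··c··> p0
  p1 = 0 | ·
Q's transition system — 3 states:
  q0 = rec X. c.X + (0 + 0) + b.c.0 | ··b··> q1, ··c··> q0
  q1 = c.0 | ··c··> q2
  q2 = 0 | ·
Coarsest stable partition (strong bisimilarity classes):
  B0 = {p0}
  B1 = {p1, q2}
  B2 = {q0}
  B3 = {q1}
p0 ∈ B0, q0 ∈ B2 → different blocks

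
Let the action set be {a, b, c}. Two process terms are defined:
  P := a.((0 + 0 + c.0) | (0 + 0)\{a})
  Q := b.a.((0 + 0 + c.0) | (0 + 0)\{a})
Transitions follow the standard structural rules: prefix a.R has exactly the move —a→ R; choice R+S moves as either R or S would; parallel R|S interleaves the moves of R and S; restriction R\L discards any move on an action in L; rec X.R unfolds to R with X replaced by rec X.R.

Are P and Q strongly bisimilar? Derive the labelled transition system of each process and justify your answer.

Reachable graph of P (3 states):
  p0 = a.((0 + 0 + c.0) | (0 + 0)\{a}) :: ··a··> p1
  p1 = (0 + 0 + c.0) | (0 + 0)\{a} :: ··c··> p2
  p2 = 0 | (0 + 0)\{a} :: ∅
Reachable graph of Q (4 states):
  q0 = b.a.((0 + 0 + c.0) | (0 + 0)\{a}) :: ··b··> q1
  q1 = a.((0 + 0 + c.0) | (0 + 0)\{a}) :: ··a··> q2
  q2 = (0 + 0 + c.0) | (0 + 0)\{a} :: ··c··> q3
  q3 = 0 | (0 + 0)\{a} :: ∅
Bisimilarity quotient blocks:
  B0 = {p0, q1}
  B1 = {p1, q2}
  B2 = {p2, q3}
  B3 = {q0}
p0 ∈ B0, q0 ∈ B3 → different blocks

P ≁ Q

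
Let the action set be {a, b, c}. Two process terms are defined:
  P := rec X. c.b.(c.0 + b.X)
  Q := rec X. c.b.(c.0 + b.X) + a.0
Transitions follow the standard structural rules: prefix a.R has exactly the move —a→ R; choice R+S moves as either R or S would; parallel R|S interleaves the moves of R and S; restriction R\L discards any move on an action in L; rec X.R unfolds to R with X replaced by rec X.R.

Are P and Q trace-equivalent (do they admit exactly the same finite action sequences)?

LTS(P): 4 reachable states
  p0 = rec X. c.b.(c.0 + b.X) | ··c··> p1
  p1 = b.(c.0 + b.(rec X. c.b.(c.0 + b.X))) | ··b··> p2
  p2 = c.0 + b.(rec X. c.b.(c.0 + b.X)) | ··b··> p0, ··c··> p3
  p3 = 0 | stopped
LTS(Q): 4 reachable states
  q0 = rec X. c.b.(c.0 + b.X) + a.0 | ··a··> q1, ··c··> q2
  q1 = 0 | stopped
  q2 = b.(c.0 + b.(rec X. c.b.(c.0 + b.X) + a.0)) | ··b··> q3
  q3 = c.0 + b.(rec X. c.b.(c.0 + b.X) + a.0) | ··b··> q0, ··c··> q1
Trace ⟨a⟩ through Q, begin at {q0}:
  after a @ step 1: {q1}
  ✓ Q
Trace ⟨a⟩ through P, begin at {p0}:
  after a @ step 1: ∅  — P cannot continue

traces(P) ≠ traces(Q) — witness ⟨a⟩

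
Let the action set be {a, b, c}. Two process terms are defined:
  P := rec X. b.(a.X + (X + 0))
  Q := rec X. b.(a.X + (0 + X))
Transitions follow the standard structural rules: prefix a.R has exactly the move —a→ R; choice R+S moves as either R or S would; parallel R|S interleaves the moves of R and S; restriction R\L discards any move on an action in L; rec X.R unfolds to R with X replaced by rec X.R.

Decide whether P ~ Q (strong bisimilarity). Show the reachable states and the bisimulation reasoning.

bisimilar

P's transition system — 2 states:
  s0 = rec X. b.(a.X + (X + 0)) | —b→ s1
  s1 = a.(rec X. b.(a.X + (X + 0))) + ((rec X. b.(a.X + (X + 0))) + 0) | —a→ s0, —b→ s1
Q's transition system — 2 states:
  t0 = rec X. b.(a.X + (0 + X)) | —b→ t1
  t1 = a.(rec X. b.(a.X + (0 + X))) + (0 + (rec X. b.(a.X + (0 + X)))) | —a→ t0, —b→ t1
Coarsest stable partition (strong bisimilarity classes):
  B0 = {s0, t0}
  B1 = {s1, t1}
s0 ∈ B0, t0 ∈ B0 → same block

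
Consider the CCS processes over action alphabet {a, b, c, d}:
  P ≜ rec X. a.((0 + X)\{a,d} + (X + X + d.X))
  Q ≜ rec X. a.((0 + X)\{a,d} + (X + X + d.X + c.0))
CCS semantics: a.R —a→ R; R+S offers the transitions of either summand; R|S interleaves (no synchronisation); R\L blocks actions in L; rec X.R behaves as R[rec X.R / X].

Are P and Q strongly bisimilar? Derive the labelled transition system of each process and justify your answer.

not bisimilar

LTS(P): 2 reachable states
  u0 = rec X. a.((0 + X)\{a,d} + (X + X + d.X)) ⊢ --a--▸ u1
  u1 = (0 + (rec X. a.((0 + X)\{a,d} + (X + X + d.X))))\{a,d} + ((rec X. a.((0 + X)\{a,d} + (X + X + d.X))) + (rec X. a.((0 + X)\{a,d} + (X + X + d.X))) + d.(rec X. a.((0 + X)\{a,d} + (X + X + d.X)))) ⊢ --a--▸ u1, --d--▸ u0
LTS(Q): 3 reachable states
  v0 = rec X. a.((0 + X)\{a,d} + (X + X + d.X + c.0)) ⊢ --a--▸ v1
  v1 = (0 + (rec X. a.((0 + X)\{a,d} + (X + X + d.X + c.0))))\{a,d} + ((rec X. a.((0 + X)\{a,d} + (X + X + d.X + c.0))) + (rec X. a.((0 + X)\{a,d} + (X + X + d.X + c.0))) + d.(rec X. a.((0 + X)\{a,d} + (X + X + d.X + c.0))) + c.0) ⊢ --a--▸ v1, --c--▸ v2, --d--▸ v0
  v2 = 0 ⊢ stopped
Bisimilarity quotient blocks:
  B0 = {u0}
  B1 = {u1}
  B2 = {v0}
  B3 = {v1}
  B4 = {v2}
u0 ∈ B0, v0 ∈ B2 → different blocks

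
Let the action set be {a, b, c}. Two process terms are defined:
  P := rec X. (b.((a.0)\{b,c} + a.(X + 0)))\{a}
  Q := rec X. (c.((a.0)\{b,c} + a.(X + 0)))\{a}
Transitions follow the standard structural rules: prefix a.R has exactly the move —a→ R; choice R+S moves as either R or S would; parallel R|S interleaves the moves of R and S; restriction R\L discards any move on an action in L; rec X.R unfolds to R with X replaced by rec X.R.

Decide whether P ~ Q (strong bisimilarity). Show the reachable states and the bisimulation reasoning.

LTS(P): 2 reachable states
  m0 = rec X. (b.((a.0)\{b,c} + a.(X + 0)))\{a} ⊢ —b→ m1
  m1 = ((a.0)\{b,c} + a.((rec X. (b.((a.0)\{b,c} + a.(X + 0)))\{a}) + 0))\{a} ⊢ ·
LTS(Q): 2 reachable states
  n0 = rec X. (c.((a.0)\{b,c} + a.(X + 0)))\{a} ⊢ —c→ n1
  n1 = ((a.0)\{b,c} + a.((rec X. (c.((a.0)\{b,c} + a.(X + 0)))\{a}) + 0))\{a} ⊢ ·
Bisimilarity quotient blocks:
  B0 = {m0}
  B1 = {m1, n1}
  B2 = {n0}
m0 ∈ B0, n0 ∈ B2 → different blocks

NO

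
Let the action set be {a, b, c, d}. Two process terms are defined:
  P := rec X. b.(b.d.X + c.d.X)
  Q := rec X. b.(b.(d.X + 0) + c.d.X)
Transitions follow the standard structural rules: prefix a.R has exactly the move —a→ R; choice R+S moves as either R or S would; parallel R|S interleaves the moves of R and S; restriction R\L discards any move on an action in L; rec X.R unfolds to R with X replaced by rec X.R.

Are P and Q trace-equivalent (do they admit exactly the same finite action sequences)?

traces(P) = traces(Q)

Reachable graph of P (3 states):
  u0 = rec X. b.(b.d.X + c.d.X) → =b=> u1
  u1 = b.d.(rec X. b.(b.d.X + c.d.X)) + c.d.(rec X. b.(b.d.X + c.d.X)) → =b=> u2, =c=> u2
  u2 = d.(rec X. b.(b.d.X + c.d.X)) → =d=> u0
Reachable graph of Q (4 states):
  v0 = rec X. b.(b.(d.X + 0) + c.d.X) → =b=> v1
  v1 = b.(d.(rec X. b.(b.(d.X + 0) + c.d.X)) + 0) + c.d.(rec X. b.(b.(d.X + 0) + c.d.X)) → =b=> v2, =c=> v3
  v2 = d.(rec X. b.(b.(d.X + 0) + c.d.X)) + 0 → =d=> v0
  v3 = d.(rec X. b.(b.(d.X + 0) + c.d.X)) → =d=> v0
Coarsest stable partition (strong bisimilarity classes):
  B0 = {u0, v0}
  B1 = {u1, v1}
  B2 = {u2, v2, v3}
u0 ∈ B0, v0 ∈ B0 → same block
Bisimilar ⇒ trace-equivalent.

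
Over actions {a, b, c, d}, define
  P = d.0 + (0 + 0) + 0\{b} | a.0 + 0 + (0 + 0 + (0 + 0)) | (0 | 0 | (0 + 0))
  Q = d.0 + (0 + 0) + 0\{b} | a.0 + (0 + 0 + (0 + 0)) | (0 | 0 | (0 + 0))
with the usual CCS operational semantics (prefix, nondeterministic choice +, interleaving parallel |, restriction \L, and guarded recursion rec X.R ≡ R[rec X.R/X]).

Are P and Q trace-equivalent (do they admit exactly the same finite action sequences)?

P's transition system — 3 states:
  s0 = d.0 + (0 + 0) + 0\{b} | a.0 + 0 + (0 + 0 + (0 + 0)) | (0 | 0 | (0 + 0)) → ··a··> s1, ··d··> s2
  s1 = 0\{b} | 0 → ·
  s2 = 0 → ·
Q's transition system — 3 states:
  t0 = d.0 + (0 + 0) + 0\{b} | a.0 + (0 + 0 + (0 + 0)) | (0 | 0 | (0 + 0)) → ··a··> t1, ··d··> t2
  t1 = 0\{b} | 0 → ·
  t2 = 0 → ·
Bisimilarity quotient blocks:
  B0 = {s0, t0}
  B1 = {s1, s2, t1, t2}
s0 ∈ B0, t0 ∈ B0 → same block
Bisimilar ⇒ trace-equivalent.

YES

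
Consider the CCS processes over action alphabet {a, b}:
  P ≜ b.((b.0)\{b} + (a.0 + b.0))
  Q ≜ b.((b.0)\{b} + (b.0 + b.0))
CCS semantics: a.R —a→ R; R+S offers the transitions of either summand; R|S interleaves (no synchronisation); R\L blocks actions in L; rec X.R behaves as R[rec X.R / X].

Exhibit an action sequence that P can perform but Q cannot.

ba

Reachable graph of P (3 states):
  s0 = b.((b.0)\{b} + (a.0 + b.0)) ⊢ -b-> s1
  s1 = (b.0)\{b} + (a.0 + b.0) ⊢ -a-> s2, -b-> s2
  s2 = 0 ⊢ stopped
Reachable graph of Q (3 states):
  t0 = b.((b.0)\{b} + (b.0 + b.0)) ⊢ -b-> t1
  t1 = (b.0)\{b} + (b.0 + b.0) ⊢ -b-> t2
  t2 = 0 ⊢ stopped
Run σ = ⟨ba⟩ on P: start {s0}
  [1] b ⇒ {s1}
  [2] a ⇒ {s2}
  ✓ P
Run σ = ⟨ba⟩ on Q: start {t0}
  [1] b ⇒ {t1}
  [2] a ⇒ ∅ (Q stuck)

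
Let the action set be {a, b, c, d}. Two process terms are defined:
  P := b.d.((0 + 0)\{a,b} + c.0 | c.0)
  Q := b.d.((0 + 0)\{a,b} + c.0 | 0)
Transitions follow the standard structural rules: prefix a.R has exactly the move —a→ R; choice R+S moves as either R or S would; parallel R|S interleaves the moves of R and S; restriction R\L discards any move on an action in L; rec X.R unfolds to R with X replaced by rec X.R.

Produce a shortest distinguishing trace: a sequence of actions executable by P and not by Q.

Reachable graph of P (6 states):
  u0 = b.d.((0 + 0)\{a,b} + c.0 | c.0) :: =b=> u1
  u1 = d.((0 + 0)\{a,b} + c.0 | c.0) :: =d=> u2
  u2 = (0 + 0)\{a,b} + c.0 | c.0 :: =c=> u3, =c=> u4
  u3 = 0 | c.0 :: =c=> u5
  u4 = c.0 | 0 :: =c=> u5
  u5 = 0 | 0 :: ·
Reachable graph of Q (4 states):
  v0 = b.d.((0 + 0)\{a,b} + c.0 | 0) :: =b=> v1
  v1 = d.((0 + 0)\{a,b} + c.0 | 0) :: =d=> v2
  v2 = (0 + 0)\{a,b} + c.0 | 0 :: =c=> v3
  v3 = 0 | 0 :: ·
Executing bdcc from P (initial set {u0}):
  after b @ step 1: {u1}
  after d @ step 2: {u2}
  after c @ step 3: {u3, u4}
  after c @ step 4: {u5}
  ✓ P
Executing bdcc from Q (initial set {v0}):
  after b @ step 1: {v1}
  after d @ step 2: {v2}
  after c @ step 3: {v3}
  after c @ step 4: ∅  — Q cannot continue

bdcc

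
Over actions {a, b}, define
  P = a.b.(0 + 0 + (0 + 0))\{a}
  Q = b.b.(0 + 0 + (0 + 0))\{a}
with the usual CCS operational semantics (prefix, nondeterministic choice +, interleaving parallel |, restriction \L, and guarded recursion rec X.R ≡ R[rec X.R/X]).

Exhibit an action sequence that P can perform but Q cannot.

a

Reachable graph of P (3 states):
  m0 = a.b.(0 + 0 + (0 + 0))\{a} → ··a··> m1
  m1 = b.(0 + 0 + (0 + 0))\{a} → ··b··> m2
  m2 = (0 + 0 + (0 + 0))\{a} → ∅
Reachable graph of Q (3 states):
  n0 = b.b.(0 + 0 + (0 + 0))\{a} → ··b··> n1
  n1 = b.(0 + 0 + (0 + 0))\{a} → ··b··> n2
  n2 = (0 + 0 + (0 + 0))\{a} → ∅
Run σ = ⟨a⟩ on P: start {m0}
  step 1 (a): {m1}
  P completes σ.
Run σ = ⟨a⟩ on Q: start {n0}
  step 1 (a): no successor for Q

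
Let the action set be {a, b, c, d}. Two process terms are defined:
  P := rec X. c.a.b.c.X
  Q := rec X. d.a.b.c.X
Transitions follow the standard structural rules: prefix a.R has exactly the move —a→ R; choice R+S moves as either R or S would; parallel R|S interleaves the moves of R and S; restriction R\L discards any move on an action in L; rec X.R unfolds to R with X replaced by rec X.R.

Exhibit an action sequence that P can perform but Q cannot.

c

LTS(P): 4 reachable states
  m0 = rec X. c.a.b.c.X has moves --c--▸ m1
  m1 = a.b.c.(rec X. c.a.b.c.X) has moves --a--▸ m2
  m2 = b.c.(rec X. c.a.b.c.X) has moves --b--▸ m3
  m3 = c.(rec X. c.a.b.c.X) has moves --c--▸ m0
LTS(Q): 4 reachable states
  n0 = rec X. d.a.b.c.X has moves --d--▸ n1
  n1 = a.b.c.(rec X. d.a.b.c.X) has moves --a--▸ n2
  n2 = b.c.(rec X. d.a.b.c.X) has moves --b--▸ n3
  n3 = c.(rec X. d.a.b.c.X) has moves --c--▸ n0
Trace ⟨c⟩ through P, begin at {m0}:
  after c @ step 1: {m1}
  ✓ P
Trace ⟨c⟩ through Q, begin at {n0}:
  after c @ step 1: no successor for Q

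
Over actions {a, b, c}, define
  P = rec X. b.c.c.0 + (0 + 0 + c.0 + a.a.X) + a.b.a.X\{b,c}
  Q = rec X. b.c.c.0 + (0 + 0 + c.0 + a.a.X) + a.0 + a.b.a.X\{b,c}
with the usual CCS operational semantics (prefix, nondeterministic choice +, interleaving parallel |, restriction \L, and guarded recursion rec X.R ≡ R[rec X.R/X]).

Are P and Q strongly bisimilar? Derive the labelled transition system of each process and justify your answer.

LTS(P): 10 reachable states
  u0 = rec X. b.c.c.0 + (0 + 0 + c.0 + a.a.X) + a.b.a.X\{b,c} | -a-> u1, -a-> u2, -b-> u3, -c-> u4
  u1 = a.(rec X. b.c.c.0 + (0 + 0 + c.0 + a.a.X) + a.b.a.X\{b,c}) | -a-> u0
  u2 = b.a.(rec X. b.c.c.0 + (0 + 0 + c.0 + a.a.X) + a.b.a.X\{b,c})\{b,c} | -b-> u5
  u3 = c.c.0 | -c-> u6
  u4 = 0 | ∅
  u5 = a.(rec X. b.c.c.0 + (0 + 0 + c.0 + a.a.X) + a.b.a.X\{b,c})\{b,c} | -a-> u7
  u6 = c.0 | -c-> u4
  u7 = (rec X. b.c.c.0 + (0 + 0 + c.0 + a.a.X) + a.b.a.X\{b,c})\{b,c} | -a-> u8, -a-> u9
  u8 = (a.(rec X. b.c.c.0 + (0 + 0 + c.0 + a.a.X) + a.b.a.X\{b,c}))\{b,c} | -a-> u7
  u9 = (b.a.(rec X. b.c.c.0 + (0 + 0 + c.0 + a.a.X) + a.b.a.X\{b,c})\{b,c})\{b,c} | ∅
LTS(Q): 11 reachable states
  v0 = rec X. b.c.c.0 + (0 + 0 + c.0 + a.a.X) + a.0 + a.b.a.X\{b,c} | -a-> v1, -a-> v2, -a-> v3, -b-> v4, -c-> v1
  v1 = 0 | ∅
  v2 = a.(rec X. b.c.c.0 + (0 + 0 + c.0 + a.a.X) + a.0 + a.b.a.X\{b,c}) | -a-> v0
  v3 = b.a.(rec X. b.c.c.0 + (0 + 0 + c.0 + a.a.X) + a.0 + a.b.a.X\{b,c})\{b,c} | -b-> v5
  v4 = c.c.0 | -c-> v6
  v5 = a.(rec X. b.c.c.0 + (0 + 0 + c.0 + a.a.X) + a.0 + a.b.a.X\{b,c})\{b,c} | -a-> v7
  v6 = c.0 | -c-> v1
  v7 = (rec X. b.c.c.0 + (0 + 0 + c.0 + a.a.X) + a.0 + a.b.a.X\{b,c})\{b,c} | -a-> v10, -a-> v8, -a-> v9
  v8 = (a.(rec X. b.c.c.0 + (0 + 0 + c.0 + a.a.X) + a.0 + a.b.a.X\{b,c}))\{b,c} | -a-> v7
  v9 = (b.a.(rec X. b.c.c.0 + (0 + 0 + c.0 + a.a.X) + a.0 + a.b.a.X\{b,c})\{b,c})\{b,c} | ∅
  v10 = 0\{b,c} | ∅
Coarsest stable partition (strong bisimilarity classes):
  B0 = {u0}
  B1 = {u3, v4}
  B2 = {u6, v6}
  B3 = {u4, u9, v1, v10, v9}
  B4 = {u2, v3}
  B5 = {u5, u8, v5, v8}
  B6 = {u7, v7}
  B7 = {u1}
  B8 = {v0}
  B9 = {v2}
u0 ∈ B0, v0 ∈ B8 → different blocks

NO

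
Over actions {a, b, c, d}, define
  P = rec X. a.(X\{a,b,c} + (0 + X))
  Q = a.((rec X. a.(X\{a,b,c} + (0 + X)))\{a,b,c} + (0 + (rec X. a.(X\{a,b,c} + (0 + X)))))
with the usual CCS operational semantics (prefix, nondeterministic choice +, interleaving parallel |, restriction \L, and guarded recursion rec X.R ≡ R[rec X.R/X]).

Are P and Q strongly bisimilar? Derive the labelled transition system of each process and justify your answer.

P ~ Q

Reachable graph of P (2 states):
  s0 = rec X. a.(X\{a,b,c} + (0 + X)) | =a=> s1
  s1 = (rec X. a.(X\{a,b,c} + (0 + X)))\{a,b,c} + (0 + (rec X. a.(X\{a,b,c} + (0 + X)))) | =a=> s1
Reachable graph of Q (2 states):
  t0 = a.((rec X. a.(X\{a,b,c} + (0 + X)))\{a,b,c} + (0 + (rec X. a.(X\{a,b,c} + (0 + X))))) | =a=> t1
  t1 = (rec X. a.(X\{a,b,c} + (0 + X)))\{a,b,c} + (0 + (rec X. a.(X\{a,b,c} + (0 + X)))) | =a=> t1
Coarsest stable partition (strong bisimilarity classes):
  B0 = {s0, s1, t0, t1}
s0 ∈ B0, t0 ∈ B0 → same block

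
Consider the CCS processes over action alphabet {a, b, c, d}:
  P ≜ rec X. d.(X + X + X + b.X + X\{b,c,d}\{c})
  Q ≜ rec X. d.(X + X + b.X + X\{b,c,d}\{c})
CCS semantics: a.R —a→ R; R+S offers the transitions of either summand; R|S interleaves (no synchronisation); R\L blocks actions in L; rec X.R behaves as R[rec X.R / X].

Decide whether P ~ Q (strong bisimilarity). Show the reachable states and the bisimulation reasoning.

LTS(P): 2 reachable states
  p0 = rec X. d.(X + X + X + b.X + X\{b,c,d}\{c}) → —d→ p1
  p1 = (rec X. d.(X + X + X + b.X + X\{b,c,d}\{c})) + (rec X. d.(X + X + X + b.X + X\{b,c,d}\{c})) + (rec X. d.(X + X + X + b.X + X\{b,c,d}\{c})) + b.(rec X. d.(X + X + X + b.X + X\{b,c,d}\{c})) + (rec X. d.(X + X + X + b.X + X\{b,c,d}\{c}))\{b,c,d}\{c} → —b→ p0, —d→ p1
LTS(Q): 2 reachable states
  q0 = rec X. d.(X + X + b.X + X\{b,c,d}\{c}) → —d→ q1
  q1 = (rec X. d.(X + X + b.X + X\{b,c,d}\{c})) + (rec X. d.(X + X + b.X + X\{b,c,d}\{c})) + b.(rec X. d.(X + X + b.X + X\{b,c,d}\{c})) + (rec X. d.(X + X + b.X + X\{b,c,d}\{c}))\{b,c,d}\{c} → —b→ q0, —d→ q1
Bisimilarity quotient blocks:
  B0 = {p0, q0}
  B1 = {p1, q1}
p0 ∈ B0, q0 ∈ B0 → same block

YES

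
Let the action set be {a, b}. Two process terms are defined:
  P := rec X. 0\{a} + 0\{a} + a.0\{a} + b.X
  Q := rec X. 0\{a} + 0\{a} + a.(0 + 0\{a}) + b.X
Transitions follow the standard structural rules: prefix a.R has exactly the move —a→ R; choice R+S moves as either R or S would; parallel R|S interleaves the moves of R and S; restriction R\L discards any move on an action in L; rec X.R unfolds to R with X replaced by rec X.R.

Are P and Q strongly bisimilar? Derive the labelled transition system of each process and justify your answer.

YES

P's transition system — 2 states:
  s0 = rec X. 0\{a} + 0\{a} + a.0\{a} + b.X ⊢ =a=> s1, =b=> s0
  s1 = 0\{a} ⊢ (no moves)
Q's transition system — 2 states:
  t0 = rec X. 0\{a} + 0\{a} + a.(0 + 0\{a}) + b.X ⊢ =a=> t1, =b=> t0
  t1 = 0 + 0\{a} ⊢ (no moves)
Partition-refinement fixed point:
  B0 = {s0, t0}
  B1 = {s1, t1}
s0 ∈ B0, t0 ∈ B0 → same block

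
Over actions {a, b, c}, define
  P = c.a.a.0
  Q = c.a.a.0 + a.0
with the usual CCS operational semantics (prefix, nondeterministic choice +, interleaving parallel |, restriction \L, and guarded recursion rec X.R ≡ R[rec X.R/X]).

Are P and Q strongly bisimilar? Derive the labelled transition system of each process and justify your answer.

Reachable graph of P (4 states):
  s0 = c.a.a.0 :: —c→ s1
  s1 = a.a.0 :: —a→ s2
  s2 = a.0 :: —a→ s3
  s3 = 0 :: deadlocked
Reachable graph of Q (4 states):
  t0 = c.a.a.0 + a.0 :: —a→ t1, —c→ t2
  t1 = 0 :: deadlocked
  t2 = a.a.0 :: —a→ t3
  t3 = a.0 :: —a→ t1
Coarsest stable partition (strong bisimilarity classes):
  B0 = {s0}
  B1 = {s1, t2}
  B2 = {s2, t3}
  B3 = {s3, t1}
  B4 = {t0}
s0 ∈ B0, t0 ∈ B4 → different blocks

NO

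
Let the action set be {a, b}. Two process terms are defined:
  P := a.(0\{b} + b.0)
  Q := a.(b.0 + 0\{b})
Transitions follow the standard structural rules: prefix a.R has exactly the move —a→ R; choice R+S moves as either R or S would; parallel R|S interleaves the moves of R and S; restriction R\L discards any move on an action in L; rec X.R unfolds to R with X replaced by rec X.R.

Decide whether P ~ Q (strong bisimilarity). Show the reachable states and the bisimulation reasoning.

YES

Reachable graph of P (3 states):
  p0 = a.(0\{b} + b.0) :: --a--▸ p1
  p1 = 0\{b} + b.0 :: --b--▸ p2
  p2 = 0 :: stopped
Reachable graph of Q (3 states):
  q0 = a.(b.0 + 0\{b}) :: --a--▸ q1
  q1 = b.0 + 0\{b} :: --b--▸ q2
  q2 = 0 :: stopped
Bisimilarity quotient blocks:
  B0 = {p0, q0}
  B1 = {p1, q1}
  B2 = {p2, q2}
p0 ∈ B0, q0 ∈ B0 → same block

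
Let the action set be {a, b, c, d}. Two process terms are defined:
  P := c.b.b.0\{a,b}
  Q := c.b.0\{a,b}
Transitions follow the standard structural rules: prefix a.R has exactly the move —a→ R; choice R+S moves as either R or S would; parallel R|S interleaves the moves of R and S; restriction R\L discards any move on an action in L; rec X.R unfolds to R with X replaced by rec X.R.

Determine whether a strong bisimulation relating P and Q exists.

Reachable graph of P (4 states):
  m0 = c.b.b.0\{a,b} → =c=> m1
  m1 = b.b.0\{a,b} → =b=> m2
  m2 = b.0\{a,b} → =b=> m3
  m3 = 0\{a,b} → ·
Reachable graph of Q (3 states):
  n0 = c.b.0\{a,b} → =c=> n1
  n1 = b.0\{a,b} → =b=> n2
  n2 = 0\{a,b} → ·
Partition-refinement fixed point:
  B0 = {m0}
  B1 = {m1}
  B2 = {m2, n1}
  B3 = {m3, n2}
  B4 = {n0}
m0 ∈ B0, n0 ∈ B4 → different blocks

P ≁ Q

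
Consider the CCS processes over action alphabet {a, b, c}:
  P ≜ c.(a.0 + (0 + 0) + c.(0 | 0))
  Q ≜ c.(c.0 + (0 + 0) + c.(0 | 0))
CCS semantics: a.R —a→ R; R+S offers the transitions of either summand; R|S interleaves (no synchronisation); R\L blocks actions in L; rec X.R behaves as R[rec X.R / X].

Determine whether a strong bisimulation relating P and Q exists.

not bisimilar

P's transition system — 4 states:
  m0 = c.(a.0 + (0 + 0) + c.(0 | 0)) ⊢ —c→ m1
  m1 = a.0 + (0 + 0) + c.(0 | 0) ⊢ —a→ m2, —c→ m3
  m2 = 0 ⊢ ∅
  m3 = 0 | 0 ⊢ ∅
Q's transition system — 4 states:
  n0 = c.(c.0 + (0 + 0) + c.(0 | 0)) ⊢ —c→ n1
  n1 = c.0 + (0 + 0) + c.(0 | 0) ⊢ —c→ n2, —c→ n3
  n2 = 0 ⊢ ∅
  n3 = 0 | 0 ⊢ ∅
Partition-refinement fixed point:
  B0 = {m0}
  B1 = {m1}
  B2 = {m2, m3, n2, n3}
  B3 = {n0}
  B4 = {n1}
m0 ∈ B0, n0 ∈ B3 → different blocks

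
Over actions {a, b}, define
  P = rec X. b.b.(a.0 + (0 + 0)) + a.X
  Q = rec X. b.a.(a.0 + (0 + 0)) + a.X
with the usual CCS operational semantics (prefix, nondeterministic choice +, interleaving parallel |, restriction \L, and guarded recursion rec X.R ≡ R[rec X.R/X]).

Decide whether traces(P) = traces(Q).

trace-distinct — witness ⟨bb⟩

Reachable graph of P (4 states):
  m0 = rec X. b.b.(a.0 + (0 + 0)) + a.X :: =a=> m0, =b=> m1
  m1 = b.(a.0 + (0 + 0)) :: =b=> m2
  m2 = a.0 + (0 + 0) :: =a=> m3
  m3 = 0 :: ·
Reachable graph of Q (4 states):
  n0 = rec X. b.a.(a.0 + (0 + 0)) + a.X :: =a=> n0, =b=> n1
  n1 = a.(a.0 + (0 + 0)) :: =a=> n2
  n2 = a.0 + (0 + 0) :: =a=> n3
  n3 = 0 :: ·
Executing bb from P (initial set {m0}):
  after b @ step 1: {m1}
  after b @ step 2: {m2}
  ✓ P
Executing bb from Q (initial set {n0}):
  after b @ step 1: {n1}
  after b @ step 2: ∅ (Q stuck)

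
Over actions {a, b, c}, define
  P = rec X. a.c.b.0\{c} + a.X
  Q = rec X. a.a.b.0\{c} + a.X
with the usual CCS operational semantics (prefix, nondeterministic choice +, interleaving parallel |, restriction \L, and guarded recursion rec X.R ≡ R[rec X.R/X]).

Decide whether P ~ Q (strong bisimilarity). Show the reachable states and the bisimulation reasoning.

NO

LTS(P): 4 reachable states
  s0 = rec X. a.c.b.0\{c} + a.X has moves -a-> s0, -a-> s1
  s1 = c.b.0\{c} has moves -c-> s2
  s2 = b.0\{c} has moves -b-> s3
  s3 = 0\{c} has moves ·
LTS(Q): 4 reachable states
  t0 = rec X. a.a.b.0\{c} + a.X has moves -a-> t0, -a-> t1
  t1 = a.b.0\{c} has moves -a-> t2
  t2 = b.0\{c} has moves -b-> t3
  t3 = 0\{c} has moves ·
Coarsest stable partition (strong bisimilarity classes):
  B0 = {s0}
  B1 = {s1}
  B2 = {s2, t2}
  B3 = {s3, t3}
  B4 = {t0}
  B5 = {t1}
s0 ∈ B0, t0 ∈ B4 → different blocks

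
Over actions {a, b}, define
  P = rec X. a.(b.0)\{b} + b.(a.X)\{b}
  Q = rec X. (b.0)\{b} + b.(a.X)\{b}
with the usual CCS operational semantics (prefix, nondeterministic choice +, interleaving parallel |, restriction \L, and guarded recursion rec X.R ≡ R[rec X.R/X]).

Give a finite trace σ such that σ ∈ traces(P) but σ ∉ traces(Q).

a

LTS(P): 5 reachable states
  p0 = rec X. a.(b.0)\{b} + b.(a.X)\{b} :: —a→ p1, —b→ p2
  p1 = (b.0)\{b} :: stopped
  p2 = (a.(rec X. a.(b.0)\{b} + b.(a.X)\{b}))\{b} :: —a→ p3
  p3 = (rec X. a.(b.0)\{b} + b.(a.X)\{b})\{b} :: —a→ p4
  p4 = (b.0)\{b}\{b} :: stopped
LTS(Q): 3 reachable states
  q0 = rec X. (b.0)\{b} + b.(a.X)\{b} :: —b→ q1
  q1 = (a.(rec X. (b.0)\{b} + b.(a.X)\{b}))\{b} :: —a→ q2
  q2 = (rec X. (b.0)\{b} + b.(a.X)\{b})\{b} :: stopped
Executing a from P (initial set {p0}):
  step 1 (a): {p1}
  ✓ P
Executing a from Q (initial set {q0}):
  step 1 (a): ∅  — Q cannot continue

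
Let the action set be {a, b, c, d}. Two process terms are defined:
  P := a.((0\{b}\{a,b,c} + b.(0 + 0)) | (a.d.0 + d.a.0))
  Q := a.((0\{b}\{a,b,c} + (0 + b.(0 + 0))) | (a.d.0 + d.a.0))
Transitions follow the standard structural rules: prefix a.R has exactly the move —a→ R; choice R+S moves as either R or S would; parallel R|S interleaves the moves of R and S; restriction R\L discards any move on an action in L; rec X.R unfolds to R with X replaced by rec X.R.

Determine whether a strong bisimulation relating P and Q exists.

LTS(P): 9 reachable states
  s0 = a.((0\{b}\{a,b,c} + b.(0 + 0)) | (a.d.0 + d.a.0)) ⊢ —a→ s1
  s1 = (0\{b}\{a,b,c} + b.(0 + 0)) | (a.d.0 + d.a.0) ⊢ —a→ s2, —b→ s3, —d→ s4
  s2 = (0\{b}\{a,b,c} + b.(0 + 0)) | d.0 ⊢ —b→ s5, —d→ s6
  s3 = (0 + 0) | (a.d.0 + d.a.0) ⊢ —a→ s5, —d→ s7
  s4 = (0\{b}\{a,b,c} + b.(0 + 0)) | a.0 ⊢ —a→ s6, —b→ s7
  s5 = (0 + 0) | d.0 ⊢ —d→ s8
  s6 = (0\{b}\{a,b,c} + b.(0 + 0)) | 0 ⊢ —b→ s8
  s7 = (0 + 0) | a.0 ⊢ —a→ s8
  s8 = (0 + 0) | 0 ⊢ ∅
LTS(Q): 9 reachable states
  t0 = a.((0\{b}\{a,b,c} + (0 + b.(0 + 0))) | (a.d.0 + d.a.0)) ⊢ —a→ t1
  t1 = (0\{b}\{a,b,c} + (0 + b.(0 + 0))) | (a.d.0 + d.a.0) ⊢ —a→ t2, —b→ t3, —d→ t4
  t2 = (0\{b}\{a,b,c} + (0 + b.(0 + 0))) | d.0 ⊢ —b→ t5, —d→ t6
  t3 = (0 + 0) | (a.d.0 + d.a.0) ⊢ —a→ t5, —d→ t7
  t4 = (0\{b}\{a,b,c} + (0 + b.(0 + 0))) | a.0 ⊢ —a→ t6, —b→ t7
  t5 = (0 + 0) | d.0 ⊢ —d→ t8
  t6 = (0\{b}\{a,b,c} + (0 + b.(0 + 0))) | 0 ⊢ —b→ t8
  t7 = (0 + 0) | a.0 ⊢ —a→ t8
  t8 = (0 + 0) | 0 ⊢ ∅
Coarsest stable partition (strong bisimilarity classes):
  B0 = {s0, t0}
  B1 = {s1, t1}
  B2 = {s3, t3}
  B3 = {s5, t5}
  B4 = {s8, t8}
  B5 = {s7, t7}
  B6 = {s2, t2}
  B7 = {s6, t6}
  B8 = {s4, t4}
s0 ∈ B0, t0 ∈ B0 → same block

P ~ Q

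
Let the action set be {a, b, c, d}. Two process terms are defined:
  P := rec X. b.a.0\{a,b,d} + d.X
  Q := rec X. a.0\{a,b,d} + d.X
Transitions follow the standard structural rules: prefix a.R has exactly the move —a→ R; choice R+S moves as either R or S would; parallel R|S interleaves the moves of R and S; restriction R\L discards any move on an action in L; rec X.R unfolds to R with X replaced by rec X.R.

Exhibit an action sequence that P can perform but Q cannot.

b

Reachable graph of P (3 states):
  m0 = rec X. b.a.0\{a,b,d} + d.X | -b-> m1, -d-> m0
  m1 = a.0\{a,b,d} | -a-> m2
  m2 = 0\{a,b,d} | ∅
Reachable graph of Q (2 states):
  n0 = rec X. a.0\{a,b,d} + d.X | -a-> n1, -d-> n0
  n1 = 0\{a,b,d} | ∅
Run σ = ⟨b⟩ on P: start {m0}
  step 1 (b): {m1}
  — P admits the full trace.
Run σ = ⟨b⟩ on Q: start {n0}
  step 1 (b): no successor for Q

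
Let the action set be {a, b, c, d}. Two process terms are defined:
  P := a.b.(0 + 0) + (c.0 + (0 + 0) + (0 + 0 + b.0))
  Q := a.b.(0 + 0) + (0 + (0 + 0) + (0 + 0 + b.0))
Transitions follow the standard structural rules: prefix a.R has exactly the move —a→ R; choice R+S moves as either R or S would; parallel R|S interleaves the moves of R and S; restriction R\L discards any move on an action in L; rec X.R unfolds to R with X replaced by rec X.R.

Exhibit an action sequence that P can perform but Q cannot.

c

Reachable graph of P (4 states):
  u0 = a.b.(0 + 0) + (c.0 + (0 + 0) + (0 + 0 + b.0)) :: =a=> u1, =b=> u2, =c=> u2
  u1 = b.(0 + 0) :: =b=> u3
  u2 = 0 :: stopped
  u3 = 0 + 0 :: stopped
Reachable graph of Q (4 states):
  v0 = a.b.(0 + 0) + (0 + (0 + 0) + (0 + 0 + b.0)) :: =a=> v1, =b=> v2
  v1 = b.(0 + 0) :: =b=> v3
  v2 = 0 :: stopped
  v3 = 0 + 0 :: stopped
Trace ⟨c⟩ through P, begin at {u0}:
  step 1 (c): {u2}
  P completes σ.
Trace ⟨c⟩ through Q, begin at {v0}:
  step 1 (c): no successor for Q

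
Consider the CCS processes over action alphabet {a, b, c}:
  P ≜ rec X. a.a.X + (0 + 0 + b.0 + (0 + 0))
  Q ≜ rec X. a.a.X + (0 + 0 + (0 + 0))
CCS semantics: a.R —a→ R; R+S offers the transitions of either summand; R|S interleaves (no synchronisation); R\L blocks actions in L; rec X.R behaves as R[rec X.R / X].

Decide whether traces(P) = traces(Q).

LTS(P): 3 reachable states
  p0 = rec X. a.a.X + (0 + 0 + b.0 + (0 + 0)) | —a→ p1, —b→ p2
  p1 = a.(rec X. a.a.X + (0 + 0 + b.0 + (0 + 0))) | —a→ p0
  p2 = 0 | ·
LTS(Q): 2 reachable states
  q0 = rec X. a.a.X + (0 + 0 + (0 + 0)) | —a→ q1
  q1 = a.(rec X. a.a.X + (0 + 0 + (0 + 0))) | —a→ q0
Executing b from P (initial set {p0}):
  [1] b ⇒ {p2}
  — P admits the full trace.
Executing b from Q (initial set {q0}):
  [1] b ⇒ ∅ (Q stuck)

trace-distinct — witness ⟨b⟩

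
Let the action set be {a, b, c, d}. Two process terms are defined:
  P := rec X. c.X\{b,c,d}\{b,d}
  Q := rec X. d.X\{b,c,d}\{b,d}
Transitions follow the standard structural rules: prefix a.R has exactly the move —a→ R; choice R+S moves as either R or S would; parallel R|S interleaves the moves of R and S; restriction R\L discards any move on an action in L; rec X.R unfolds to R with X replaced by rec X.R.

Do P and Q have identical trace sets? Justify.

NO — witness ⟨c⟩

Reachable graph of P (2 states):
  p0 = rec X. c.X\{b,c,d}\{b,d} :: --c--▸ p1
  p1 = (rec X. c.X\{b,c,d}\{b,d})\{b,c,d}\{b,d} :: (no moves)
Reachable graph of Q (2 states):
  q0 = rec X. d.X\{b,c,d}\{b,d} :: --d--▸ q1
  q1 = (rec X. d.X\{b,c,d}\{b,d})\{b,c,d}\{b,d} :: (no moves)
Run σ = ⟨c⟩ on P: start {p0}
  [1] c ⇒ {p1}
  P completes σ.
Run σ = ⟨c⟩ on Q: start {q0}
  [1] c ⇒ ∅  — Q cannot continue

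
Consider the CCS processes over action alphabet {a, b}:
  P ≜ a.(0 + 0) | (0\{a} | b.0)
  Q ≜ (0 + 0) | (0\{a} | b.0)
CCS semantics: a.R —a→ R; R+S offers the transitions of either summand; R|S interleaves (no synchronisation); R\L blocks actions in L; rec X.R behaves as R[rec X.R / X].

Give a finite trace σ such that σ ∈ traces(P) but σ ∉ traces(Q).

P's transition system — 4 states:
  s0 = a.(0 + 0) | (0\{a} | b.0) ⊢ -a-> s1, -b-> s2
  s1 = (0 + 0) | (0\{a} | b.0) ⊢ -b-> s3
  s2 = a.(0 + 0) | (0\{a} | 0) ⊢ -a-> s3
  s3 = (0 + 0) | (0\{a} | 0) ⊢ stopped
Q's transition system — 2 states:
  t0 = (0 + 0) | (0\{a} | b.0) ⊢ -b-> t1
  t1 = (0 + 0) | (0\{a} | 0) ⊢ stopped
Run σ = ⟨a⟩ on P: start {s0}
  after a @ step 1: {s1}
  P completes σ.
Run σ = ⟨a⟩ on Q: start {t0}
  after a @ step 1: no successor for Q

a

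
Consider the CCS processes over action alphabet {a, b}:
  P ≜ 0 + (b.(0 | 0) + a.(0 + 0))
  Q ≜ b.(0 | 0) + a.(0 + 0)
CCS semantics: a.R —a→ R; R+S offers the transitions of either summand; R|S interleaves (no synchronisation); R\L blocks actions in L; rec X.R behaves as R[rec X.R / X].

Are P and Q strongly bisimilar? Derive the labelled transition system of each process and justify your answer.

bisimilar

LTS(P): 3 reachable states
  u0 = 0 + (b.(0 | 0) + a.(0 + 0)) ⊢ ··a··> u1, ··b··> u2
  u1 = 0 + 0 ⊢ (no moves)
  u2 = 0 | 0 ⊢ (no moves)
LTS(Q): 3 reachable states
  v0 = b.(0 | 0) + a.(0 + 0) ⊢ ··a··> v1, ··b··> v2
  v1 = 0 + 0 ⊢ (no moves)
  v2 = 0 | 0 ⊢ (no moves)
Bisimilarity quotient blocks:
  B0 = {u0, v0}
  B1 = {u1, u2, v1, v2}
u0 ∈ B0, v0 ∈ B0 → same block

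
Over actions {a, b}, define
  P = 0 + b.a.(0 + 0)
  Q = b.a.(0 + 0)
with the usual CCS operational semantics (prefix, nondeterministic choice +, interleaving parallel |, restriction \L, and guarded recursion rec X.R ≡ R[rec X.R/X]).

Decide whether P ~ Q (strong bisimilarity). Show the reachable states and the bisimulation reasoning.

P's transition system — 3 states:
  s0 = 0 + b.a.(0 + 0) → =b=> s1
  s1 = a.(0 + 0) → =a=> s2
  s2 = 0 + 0 → (no moves)
Q's transition system — 3 states:
  t0 = b.a.(0 + 0) → =b=> t1
  t1 = a.(0 + 0) → =a=> t2
  t2 = 0 + 0 → (no moves)
Bisimilarity quotient blocks:
  B0 = {s0, t0}
  B1 = {s1, t1}
  B2 = {s2, t2}
s0 ∈ B0, t0 ∈ B0 → same block

YES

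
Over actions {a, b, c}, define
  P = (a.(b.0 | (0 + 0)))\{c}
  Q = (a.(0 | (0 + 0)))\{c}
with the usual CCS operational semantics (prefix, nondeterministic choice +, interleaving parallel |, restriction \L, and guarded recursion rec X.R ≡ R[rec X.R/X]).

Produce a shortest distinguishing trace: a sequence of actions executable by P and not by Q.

ab

Reachable graph of P (3 states):
  u0 = (a.(b.0 | (0 + 0)))\{c} has moves —a→ u1
  u1 = (b.0 | (0 + 0))\{c} has moves —b→ u2
  u2 = (0 | (0 + 0))\{c} has moves ·
Reachable graph of Q (2 states):
  v0 = (a.(0 | (0 + 0)))\{c} has moves —a→ v1
  v1 = (0 | (0 + 0))\{c} has moves ·
Executing ab from P (initial set {u0}):
  [1] a ⇒ {u1}
  [2] b ⇒ {u2}
  — P admits the full trace.
Executing ab from Q (initial set {v0}):
  [1] a ⇒ {v1}
  [2] b ⇒ ∅ (Q stuck)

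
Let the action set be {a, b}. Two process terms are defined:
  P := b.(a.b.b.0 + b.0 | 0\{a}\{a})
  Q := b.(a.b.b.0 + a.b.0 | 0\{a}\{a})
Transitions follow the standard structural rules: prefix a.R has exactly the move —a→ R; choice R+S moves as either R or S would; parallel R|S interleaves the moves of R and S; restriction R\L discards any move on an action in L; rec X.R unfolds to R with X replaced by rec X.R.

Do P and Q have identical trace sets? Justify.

NO — witness ⟨bb⟩

Reachable graph of P (6 states):
  u0 = b.(a.b.b.0 + b.0 | 0\{a}\{a}) has moves ··b··> u1
  u1 = a.b.b.0 + b.0 | 0\{a}\{a} has moves ··a··> u2, ··b··> u3
  u2 = b.b.0 has moves ··b··> u4
  u3 = 0 | 0\{a}\{a} has moves stopped
  u4 = b.0 has moves ··b··> u5
  u5 = 0 has moves stopped
Reachable graph of Q (7 states):
  v0 = b.(a.b.b.0 + a.b.0 | 0\{a}\{a}) has moves ··b··> v1
  v1 = a.b.b.0 + a.b.0 | 0\{a}\{a} has moves ··a··> v2, ··a··> v3
  v2 = b.0 | 0\{a}\{a} has moves ··b··> v4
  v3 = b.b.0 has moves ··b··> v5
  v4 = 0 | 0\{a}\{a} has moves stopped
  v5 = b.0 has moves ··b··> v6
  v6 = 0 has moves stopped
Trace ⟨bb⟩ through P, begin at {u0}:
  step 1 (b): {u1}
  step 2 (b): {u3}
  P completes σ.
Trace ⟨bb⟩ through Q, begin at {v0}:
  step 1 (b): {v1}
  step 2 (b): ∅ (Q stuck)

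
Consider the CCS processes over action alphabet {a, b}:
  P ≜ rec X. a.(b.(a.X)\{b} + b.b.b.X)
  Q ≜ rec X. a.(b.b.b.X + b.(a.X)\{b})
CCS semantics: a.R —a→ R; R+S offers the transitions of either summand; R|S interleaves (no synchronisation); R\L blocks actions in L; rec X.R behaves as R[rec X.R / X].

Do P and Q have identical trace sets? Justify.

Reachable graph of P (7 states):
  s0 = rec X. a.(b.(a.X)\{b} + b.b.b.X) has moves --a--▸ s1
  s1 = b.(a.(rec X. a.(b.(a.X)\{b} + b.b.b.X)))\{b} + b.b.b.(rec X. a.(b.(a.X)\{b} + b.b.b.X)) has moves --b--▸ s2, --b--▸ s3
  s2 = (a.(rec X. a.(b.(a.X)\{b} + b.b.b.X)))\{b} has moves --a--▸ s4
  s3 = b.b.(rec X. a.(b.(a.X)\{b} + b.b.b.X)) has moves --b--▸ s5
  s4 = (rec X. a.(b.(a.X)\{b} + b.b.b.X))\{b} has moves --a--▸ s6
  s5 = b.(rec X. a.(b.(a.X)\{b} + b.b.b.X)) has moves --b--▸ s0
  s6 = (b.(a.(rec X. a.(b.(a.X)\{b} + b.b.b.X)))\{b} + b.b.b.(rec X. a.(b.(a.X)\{b} + b.b.b.X)))\{b} has moves stopped
Reachable graph of Q (7 states):
  t0 = rec X. a.(b.b.b.X + b.(a.X)\{b}) has moves --a--▸ t1
  t1 = b.b.b.(rec X. a.(b.b.b.X + b.(a.X)\{b})) + b.(a.(rec X. a.(b.b.b.X + b.(a.X)\{b})))\{b} has moves --b--▸ t2, --b--▸ t3
  t2 = (a.(rec X. a.(b.b.b.X + b.(a.X)\{b})))\{b} has moves --a--▸ t4
  t3 = b.b.(rec X. a.(b.b.b.X + b.(a.X)\{b})) has moves --b--▸ t5
  t4 = (rec X. a.(b.b.b.X + b.(a.X)\{b}))\{b} has moves --a--▸ t6
  t5 = b.(rec X. a.(b.b.b.X + b.(a.X)\{b})) has moves --b--▸ t0
  t6 = (b.b.b.(rec X. a.(b.b.b.X + b.(a.X)\{b})) + b.(a.(rec X. a.(b.b.b.X + b.(a.X)\{b})))\{b})\{b} has moves stopped
Partition-refinement fixed point:
  B0 = {s0, t0}
  B1 = {s1, t1}
  B2 = {s2, t2}
  B3 = {s4, t4}
  B4 = {s6, t6}
  B5 = {s3, t3}
  B6 = {s5, t5}
s0 ∈ B0, t0 ∈ B0 → same block
Bisimilar ⇒ trace-equivalent.

trace-equivalent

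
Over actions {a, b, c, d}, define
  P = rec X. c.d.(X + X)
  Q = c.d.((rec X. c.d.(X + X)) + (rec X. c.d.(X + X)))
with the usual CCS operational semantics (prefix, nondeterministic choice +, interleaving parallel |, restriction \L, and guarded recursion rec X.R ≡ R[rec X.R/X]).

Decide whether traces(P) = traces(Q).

Reachable graph of P (3 states):
  m0 = rec X. c.d.(X + X) has moves -c-> m1
  m1 = d.((rec X. c.d.(X + X)) + (rec X. c.d.(X + X))) has moves -d-> m2
  m2 = (rec X. c.d.(X + X)) + (rec X. c.d.(X + X)) has moves -c-> m1
Reachable graph of Q (3 states):
  n0 = c.d.((rec X. c.d.(X + X)) + (rec X. c.d.(X + X))) has moves -c-> n1
  n1 = d.((rec X. c.d.(X + X)) + (rec X. c.d.(X + X))) has moves -d-> n2
  n2 = (rec X. c.d.(X + X)) + (rec X. c.d.(X + X)) has moves -c-> n1
Bisimilarity quotient blocks:
  B0 = {m0, m2, n0, n2}
  B1 = {m1, n1}
m0 ∈ B0, n0 ∈ B0 → same block
Bisimilar ⇒ trace-equivalent.

YES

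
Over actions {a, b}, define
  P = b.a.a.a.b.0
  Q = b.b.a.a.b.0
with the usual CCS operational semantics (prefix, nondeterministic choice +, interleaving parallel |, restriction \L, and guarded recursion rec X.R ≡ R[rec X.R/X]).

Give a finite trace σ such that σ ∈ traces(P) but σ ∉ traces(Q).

ba

Reachable graph of P (6 states):
  s0 = b.a.a.a.b.0 → -b-> s1
  s1 = a.a.a.b.0 → -a-> s2
  s2 = a.a.b.0 → -a-> s3
  s3 = a.b.0 → -a-> s4
  s4 = b.0 → -b-> s5
  s5 = 0 → ∅
Reachable graph of Q (6 states):
  t0 = b.b.a.a.b.0 → -b-> t1
  t1 = b.a.a.b.0 → -b-> t2
  t2 = a.a.b.0 → -a-> t3
  t3 = a.b.0 → -a-> t4
  t4 = b.0 → -b-> t5
  t5 = 0 → ∅
Run σ = ⟨ba⟩ on P: start {s0}
  [1] b ⇒ {s1}
  [2] a ⇒ {s2}
  — P admits the full trace.
Run σ = ⟨ba⟩ on Q: start {t0}
  [1] b ⇒ {t1}
  [2] a ⇒ no successor for Q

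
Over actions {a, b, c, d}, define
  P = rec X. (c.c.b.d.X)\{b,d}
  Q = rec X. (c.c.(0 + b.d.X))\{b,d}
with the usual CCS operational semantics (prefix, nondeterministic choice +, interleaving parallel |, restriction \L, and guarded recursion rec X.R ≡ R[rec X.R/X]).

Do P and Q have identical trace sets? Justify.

Reachable graph of P (3 states):
  s0 = rec X. (c.c.b.d.X)\{b,d} | =c=> s1
  s1 = (c.b.d.(rec X. (c.c.b.d.X)\{b,d}))\{b,d} | =c=> s2
  s2 = (b.d.(rec X. (c.c.b.d.X)\{b,d}))\{b,d} | ·
Reachable graph of Q (3 states):
  t0 = rec X. (c.c.(0 + b.d.X))\{b,d} | =c=> t1
  t1 = (c.(0 + b.d.(rec X. (c.c.(0 + b.d.X))\{b,d})))\{b,d} | =c=> t2
  t2 = (0 + b.d.(rec X. (c.c.(0 + b.d.X))\{b,d}))\{b,d} | ·
Bisimilarity quotient blocks:
  B0 = {s0, t0}
  B1 = {s1, t1}
  B2 = {s2, t2}
s0 ∈ B0, t0 ∈ B0 → same block
Bisimilar ⇒ trace-equivalent.

trace-equivalent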